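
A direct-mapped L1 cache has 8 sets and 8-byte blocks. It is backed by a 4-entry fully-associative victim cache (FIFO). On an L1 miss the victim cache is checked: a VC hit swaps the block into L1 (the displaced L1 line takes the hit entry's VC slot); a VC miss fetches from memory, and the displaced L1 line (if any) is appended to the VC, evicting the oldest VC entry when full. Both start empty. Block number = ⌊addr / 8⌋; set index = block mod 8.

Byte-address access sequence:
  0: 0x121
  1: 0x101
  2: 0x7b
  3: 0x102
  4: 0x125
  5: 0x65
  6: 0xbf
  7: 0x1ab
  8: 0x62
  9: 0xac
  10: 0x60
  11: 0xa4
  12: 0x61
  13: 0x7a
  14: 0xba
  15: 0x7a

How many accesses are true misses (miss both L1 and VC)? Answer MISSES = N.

0: 0x121 (blk 36, set 4) → MISS  vc=[]
1: 0x101 (blk 32, set 0) → MISS  vc=[]
2: 0x7b (blk 15, set 7) → MISS  vc=[]
3: 0x102 (blk 32, set 0) → L1-HIT  vc=[]
4: 0x125 (blk 36, set 4) → L1-HIT  vc=[]
5: 0x65 (blk 12, set 4) → MISS  vc=[36]
6: 0xbf (blk 23, set 7) → MISS  vc=[36, 15]
7: 0x1ab (blk 53, set 5) → MISS  vc=[36, 15]
8: 0x62 (blk 12, set 4) → L1-HIT  vc=[36, 15]
9: 0xac (blk 21, set 5) → MISS  vc=[36, 15, 53]
10: 0x60 (blk 12, set 4) → L1-HIT  vc=[36, 15, 53]
11: 0xa4 (blk 20, set 4) → MISS  vc=[36, 15, 53, 12]
12: 0x61 (blk 12, set 4) → VC-HIT  vc=[36, 15, 53, 20]
13: 0x7a (blk 15, set 7) → VC-HIT  vc=[36, 23, 53, 20]
14: 0xba (blk 23, set 7) → VC-HIT  vc=[36, 15, 53, 20]
15: 0x7a (blk 15, set 7) → VC-HIT  vc=[36, 23, 53, 20]

MISSES = 8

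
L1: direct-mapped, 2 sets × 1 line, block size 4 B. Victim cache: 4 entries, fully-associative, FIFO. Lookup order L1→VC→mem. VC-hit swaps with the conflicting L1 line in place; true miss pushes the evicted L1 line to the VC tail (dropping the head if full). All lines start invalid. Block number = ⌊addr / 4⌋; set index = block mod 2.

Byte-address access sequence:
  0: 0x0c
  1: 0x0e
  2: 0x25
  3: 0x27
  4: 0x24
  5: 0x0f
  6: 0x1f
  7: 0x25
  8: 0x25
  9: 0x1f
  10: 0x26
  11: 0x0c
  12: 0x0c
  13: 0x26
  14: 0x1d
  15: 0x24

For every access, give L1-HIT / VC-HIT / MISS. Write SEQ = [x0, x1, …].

SEQ = [MISS, L1-HIT, MISS, L1-HIT, L1-HIT, VC-HIT, MISS, VC-HIT, L1-HIT, VC-HIT, VC-HIT, VC-HIT, L1-HIT, VC-HIT, VC-HIT, VC-HIT]

0: 0xc (blk 3, set 1) → MISS  vc=[]
1: 0xe (blk 3, set 1) → L1-HIT  vc=[]
2: 0x25 (blk 9, set 1) → MISS  vc=[3]
3: 0x27 (blk 9, set 1) → L1-HIT  vc=[3]
4: 0x24 (blk 9, set 1) → L1-HIT  vc=[3]
5: 0xf (blk 3, set 1) → VC-HIT  vc=[9]
6: 0x1f (blk 7, set 1) → MISS  vc=[9, 3]
7: 0x25 (blk 9, set 1) → VC-HIT  vc=[7, 3]
8: 0x25 (blk 9, set 1) → L1-HIT  vc=[7, 3]
9: 0x1f (blk 7, set 1) → VC-HIT  vc=[9, 3]
10: 0x26 (blk 9, set 1) → VC-HIT  vc=[7, 3]
11: 0xc (blk 3, set 1) → VC-HIT  vc=[7, 9]
12: 0xc (blk 3, set 1) → L1-HIT  vc=[7, 9]
13: 0x26 (blk 9, set 1) → VC-HIT  vc=[7, 3]
14: 0x1d (blk 7, set 1) → VC-HIT  vc=[9, 3]
15: 0x24 (blk 9, set 1) → VC-HIT  vc=[7, 3]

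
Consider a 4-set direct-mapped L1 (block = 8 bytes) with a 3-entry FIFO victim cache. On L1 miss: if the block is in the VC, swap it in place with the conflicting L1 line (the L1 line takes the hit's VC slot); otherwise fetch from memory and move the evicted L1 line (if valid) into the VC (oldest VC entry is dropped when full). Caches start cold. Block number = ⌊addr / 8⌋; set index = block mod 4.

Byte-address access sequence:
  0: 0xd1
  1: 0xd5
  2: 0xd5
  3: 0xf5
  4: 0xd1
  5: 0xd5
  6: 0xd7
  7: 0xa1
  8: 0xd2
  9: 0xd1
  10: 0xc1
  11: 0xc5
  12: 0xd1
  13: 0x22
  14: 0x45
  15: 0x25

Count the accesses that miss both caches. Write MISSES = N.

MISSES = 6

0: 0xd1 (blk 26, set 2) → MISS  vc=[]
1: 0xd5 (blk 26, set 2) → L1-HIT  vc=[]
2: 0xd5 (blk 26, set 2) → L1-HIT  vc=[]
3: 0xf5 (blk 30, set 2) → MISS  vc=[26]
4: 0xd1 (blk 26, set 2) → VC-HIT  vc=[30]
5: 0xd5 (blk 26, set 2) → L1-HIT  vc=[30]
6: 0xd7 (blk 26, set 2) → L1-HIT  vc=[30]
7: 0xa1 (blk 20, set 0) → MISS  vc=[30]
8: 0xd2 (blk 26, set 2) → L1-HIT  vc=[30]
9: 0xd1 (blk 26, set 2) → L1-HIT  vc=[30]
10: 0xc1 (blk 24, set 0) → MISS  vc=[30, 20]
11: 0xc5 (blk 24, set 0) → L1-HIT  vc=[30, 20]
12: 0xd1 (blk 26, set 2) → L1-HIT  vc=[30, 20]
13: 0x22 (blk 4, set 0) → MISS  vc=[30, 20, 24]
14: 0x45 (blk 8, set 0) → MISS  vc=[20, 24, 4]
15: 0x25 (blk 4, set 0) → VC-HIT  vc=[20, 24, 8]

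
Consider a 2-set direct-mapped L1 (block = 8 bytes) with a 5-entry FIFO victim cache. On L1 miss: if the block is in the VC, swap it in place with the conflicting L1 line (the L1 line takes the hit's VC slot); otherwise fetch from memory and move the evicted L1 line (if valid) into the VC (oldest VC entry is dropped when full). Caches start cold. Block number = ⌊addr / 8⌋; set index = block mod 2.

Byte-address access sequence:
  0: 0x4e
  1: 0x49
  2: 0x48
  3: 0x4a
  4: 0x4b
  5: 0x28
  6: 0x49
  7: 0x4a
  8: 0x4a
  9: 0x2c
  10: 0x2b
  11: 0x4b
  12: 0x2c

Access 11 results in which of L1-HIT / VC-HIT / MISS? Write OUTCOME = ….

OUTCOME = VC-HIT

0: 0x4e (blk 9, set 1) → MISS  vc=[]
1: 0x49 (blk 9, set 1) → L1-HIT  vc=[]
2: 0x48 (blk 9, set 1) → L1-HIT  vc=[]
3: 0x4a (blk 9, set 1) → L1-HIT  vc=[]
4: 0x4b (blk 9, set 1) → L1-HIT  vc=[]
5: 0x28 (blk 5, set 1) → MISS  vc=[9]
6: 0x49 (blk 9, set 1) → VC-HIT  vc=[5]
7: 0x4a (blk 9, set 1) → L1-HIT  vc=[5]
8: 0x4a (blk 9, set 1) → L1-HIT  vc=[5]
9: 0x2c (blk 5, set 1) → VC-HIT  vc=[9]
10: 0x2b (blk 5, set 1) → L1-HIT  vc=[9]
11: 0x4b (blk 9, set 1) → VC-HIT  vc=[5]
12: 0x2c (blk 5, set 1) → VC-HIT  vc=[9]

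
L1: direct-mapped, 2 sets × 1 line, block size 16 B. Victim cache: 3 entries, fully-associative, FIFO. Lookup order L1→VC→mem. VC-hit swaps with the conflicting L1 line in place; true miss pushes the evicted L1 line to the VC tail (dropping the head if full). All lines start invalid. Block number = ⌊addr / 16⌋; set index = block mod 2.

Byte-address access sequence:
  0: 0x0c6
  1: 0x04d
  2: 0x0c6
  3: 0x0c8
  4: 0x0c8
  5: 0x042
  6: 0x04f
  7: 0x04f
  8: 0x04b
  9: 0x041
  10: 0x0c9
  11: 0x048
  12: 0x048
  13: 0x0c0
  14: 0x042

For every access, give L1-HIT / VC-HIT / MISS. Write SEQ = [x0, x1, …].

  [0] addr=0xc6 blk=12 s=0: MISS | VC []
  [1] addr=0x4d blk=4 s=0: MISS | VC [12]
  [2] addr=0xc6 blk=12 s=0: VC-HIT | VC [4]
  [3] addr=0xc8 blk=12 s=0: L1-HIT | VC [4]
  [4] addr=0xc8 blk=12 s=0: L1-HIT | VC [4]
  [5] addr=0x42 blk=4 s=0: VC-HIT | VC [12]
  [6] addr=0x4f blk=4 s=0: L1-HIT | VC [12]
  [7] addr=0x4f blk=4 s=0: L1-HIT | VC [12]
  [8] addr=0x4b blk=4 s=0: L1-HIT | VC [12]
  [9] addr=0x41 blk=4 s=0: L1-HIT | VC [12]
  [10] addr=0xc9 blk=12 s=0: VC-HIT | VC [4]
  [11] addr=0x48 blk=4 s=0: VC-HIT | VC [12]
  [12] addr=0x48 blk=4 s=0: L1-HIT | VC [12]
  [13] addr=0xc0 blk=12 s=0: VC-HIT | VC [4]
  [14] addr=0x42 blk=4 s=0: VC-HIT | VC [12]

SEQ = [MISS, MISS, VC-HIT, L1-HIT, L1-HIT, VC-HIT, L1-HIT, L1-HIT, L1-HIT, L1-HIT, VC-HIT, VC-HIT, L1-HIT, VC-HIT, VC-HIT]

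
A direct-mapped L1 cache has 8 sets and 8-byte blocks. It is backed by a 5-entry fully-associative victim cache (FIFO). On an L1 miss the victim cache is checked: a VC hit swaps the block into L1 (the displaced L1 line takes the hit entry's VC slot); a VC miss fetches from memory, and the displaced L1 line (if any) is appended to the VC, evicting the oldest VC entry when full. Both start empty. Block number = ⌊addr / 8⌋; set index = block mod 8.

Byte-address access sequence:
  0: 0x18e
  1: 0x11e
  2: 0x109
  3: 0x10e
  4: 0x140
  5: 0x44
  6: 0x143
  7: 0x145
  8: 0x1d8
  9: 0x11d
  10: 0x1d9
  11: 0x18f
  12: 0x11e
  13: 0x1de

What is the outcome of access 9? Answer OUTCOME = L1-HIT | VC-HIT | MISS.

OUTCOME = VC-HIT

#0 0x18e→b49/s1 MISS; vc=[]
#1 0x11e→b35/s3 MISS; vc=[]
#2 0x109→b33/s1 MISS; vc=[49]
#3 0x10e→b33/s1 L1-HIT; vc=[49]
#4 0x140→b40/s0 MISS; vc=[49]
#5 0x44→b8/s0 MISS; vc=[49,40]
#6 0x143→b40/s0 VC-HIT; vc=[49,8]
#7 0x145→b40/s0 L1-HIT; vc=[49,8]
#8 0x1d8→b59/s3 MISS; vc=[49,8,35]
#9 0x11d→b35/s3 VC-HIT; vc=[49,8,59]
#10 0x1d9→b59/s3 VC-HIT; vc=[49,8,35]
#11 0x18f→b49/s1 VC-HIT; vc=[33,8,35]
#12 0x11e→b35/s3 VC-HIT; vc=[33,8,59]
#13 0x1de→b59/s3 VC-HIT; vc=[33,8,35]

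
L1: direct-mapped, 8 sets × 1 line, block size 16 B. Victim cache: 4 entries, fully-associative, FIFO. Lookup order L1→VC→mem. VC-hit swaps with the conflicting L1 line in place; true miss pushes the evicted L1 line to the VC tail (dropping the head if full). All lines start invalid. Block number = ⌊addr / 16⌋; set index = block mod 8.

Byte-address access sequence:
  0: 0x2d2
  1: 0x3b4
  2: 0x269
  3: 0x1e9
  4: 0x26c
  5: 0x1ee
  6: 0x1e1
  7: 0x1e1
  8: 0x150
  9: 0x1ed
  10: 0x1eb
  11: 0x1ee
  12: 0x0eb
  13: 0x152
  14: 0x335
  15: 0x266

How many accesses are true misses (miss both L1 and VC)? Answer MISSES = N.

MISSES = 7

#0 0x2d2→b45/s5 MISS; vc=[]
#1 0x3b4→b59/s3 MISS; vc=[]
#2 0x269→b38/s6 MISS; vc=[]
#3 0x1e9→b30/s6 MISS; vc=[38]
#4 0x26c→b38/s6 VC-HIT; vc=[30]
#5 0x1ee→b30/s6 VC-HIT; vc=[38]
#6 0x1e1→b30/s6 L1-HIT; vc=[38]
#7 0x1e1→b30/s6 L1-HIT; vc=[38]
#8 0x150→b21/s5 MISS; vc=[38,45]
#9 0x1ed→b30/s6 L1-HIT; vc=[38,45]
#10 0x1eb→b30/s6 L1-HIT; vc=[38,45]
#11 0x1ee→b30/s6 L1-HIT; vc=[38,45]
#12 0xeb→b14/s6 MISS; vc=[38,45,30]
#13 0x152→b21/s5 L1-HIT; vc=[38,45,30]
#14 0x335→b51/s3 MISS; vc=[38,45,30,59]
#15 0x266→b38/s6 VC-HIT; vc=[14,45,30,59]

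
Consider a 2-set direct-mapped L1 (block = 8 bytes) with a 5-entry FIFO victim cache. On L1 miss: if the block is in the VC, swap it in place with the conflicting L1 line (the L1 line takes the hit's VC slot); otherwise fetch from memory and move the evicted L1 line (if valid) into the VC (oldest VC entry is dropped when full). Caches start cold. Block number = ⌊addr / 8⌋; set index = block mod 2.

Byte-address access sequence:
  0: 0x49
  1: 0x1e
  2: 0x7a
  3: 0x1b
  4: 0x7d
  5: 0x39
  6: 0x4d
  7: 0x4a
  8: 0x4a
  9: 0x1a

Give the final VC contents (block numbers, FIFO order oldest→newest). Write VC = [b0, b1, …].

VC = [7, 9, 15]

  [0] addr=0x49 blk=9 s=1: MISS | VC []
  [1] addr=0x1e blk=3 s=1: MISS | VC [9]
  [2] addr=0x7a blk=15 s=1: MISS | VC [9, 3]
  [3] addr=0x1b blk=3 s=1: VC-HIT | VC [9, 15]
  [4] addr=0x7d blk=15 s=1: VC-HIT | VC [9, 3]
  [5] addr=0x39 blk=7 s=1: MISS | VC [9, 3, 15]
  [6] addr=0x4d blk=9 s=1: VC-HIT | VC [7, 3, 15]
  [7] addr=0x4a blk=9 s=1: L1-HIT | VC [7, 3, 15]
  [8] addr=0x4a blk=9 s=1: L1-HIT | VC [7, 3, 15]
  [9] addr=0x1a blk=3 s=1: VC-HIT | VC [7, 9, 15]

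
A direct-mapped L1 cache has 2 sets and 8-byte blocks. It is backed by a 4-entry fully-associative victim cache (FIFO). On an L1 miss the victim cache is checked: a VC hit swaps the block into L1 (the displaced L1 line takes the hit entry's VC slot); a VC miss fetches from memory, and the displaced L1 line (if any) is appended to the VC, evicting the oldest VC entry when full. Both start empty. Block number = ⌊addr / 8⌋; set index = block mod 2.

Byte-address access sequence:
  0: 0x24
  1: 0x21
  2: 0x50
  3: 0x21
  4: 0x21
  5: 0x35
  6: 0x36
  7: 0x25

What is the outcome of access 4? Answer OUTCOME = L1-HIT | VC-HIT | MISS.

#0 0x24→b4/s0 MISS; vc=[]
#1 0x21→b4/s0 L1-HIT; vc=[]
#2 0x50→b10/s0 MISS; vc=[4]
#3 0x21→b4/s0 VC-HIT; vc=[10]
#4 0x21→b4/s0 L1-HIT; vc=[10]
#5 0x35→b6/s0 MISS; vc=[10,4]
#6 0x36→b6/s0 L1-HIT; vc=[10,4]
#7 0x25→b4/s0 VC-HIT; vc=[10,6]

OUTCOME = L1-HIT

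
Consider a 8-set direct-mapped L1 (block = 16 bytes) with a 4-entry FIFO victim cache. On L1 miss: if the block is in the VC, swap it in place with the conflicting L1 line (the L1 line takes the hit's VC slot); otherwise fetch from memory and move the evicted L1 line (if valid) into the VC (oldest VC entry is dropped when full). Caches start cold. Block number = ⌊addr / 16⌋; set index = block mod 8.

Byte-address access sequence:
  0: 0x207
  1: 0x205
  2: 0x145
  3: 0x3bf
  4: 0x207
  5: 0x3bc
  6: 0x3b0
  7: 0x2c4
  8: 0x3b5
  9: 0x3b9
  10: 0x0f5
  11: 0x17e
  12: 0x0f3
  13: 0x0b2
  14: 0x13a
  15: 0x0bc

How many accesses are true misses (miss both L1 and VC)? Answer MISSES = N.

#0 0x207→b32/s0 MISS; vc=[]
#1 0x205→b32/s0 L1-HIT; vc=[]
#2 0x145→b20/s4 MISS; vc=[]
#3 0x3bf→b59/s3 MISS; vc=[]
#4 0x207→b32/s0 L1-HIT; vc=[]
#5 0x3bc→b59/s3 L1-HIT; vc=[]
#6 0x3b0→b59/s3 L1-HIT; vc=[]
#7 0x2c4→b44/s4 MISS; vc=[20]
#8 0x3b5→b59/s3 L1-HIT; vc=[20]
#9 0x3b9→b59/s3 L1-HIT; vc=[20]
#10 0xf5→b15/s7 MISS; vc=[20]
#11 0x17e→b23/s7 MISS; vc=[20,15]
#12 0xf3→b15/s7 VC-HIT; vc=[20,23]
#13 0xb2→b11/s3 MISS; vc=[20,23,59]
#14 0x13a→b19/s3 MISS; vc=[20,23,59,11]
#15 0xbc→b11/s3 VC-HIT; vc=[20,23,59,19]

MISSES = 8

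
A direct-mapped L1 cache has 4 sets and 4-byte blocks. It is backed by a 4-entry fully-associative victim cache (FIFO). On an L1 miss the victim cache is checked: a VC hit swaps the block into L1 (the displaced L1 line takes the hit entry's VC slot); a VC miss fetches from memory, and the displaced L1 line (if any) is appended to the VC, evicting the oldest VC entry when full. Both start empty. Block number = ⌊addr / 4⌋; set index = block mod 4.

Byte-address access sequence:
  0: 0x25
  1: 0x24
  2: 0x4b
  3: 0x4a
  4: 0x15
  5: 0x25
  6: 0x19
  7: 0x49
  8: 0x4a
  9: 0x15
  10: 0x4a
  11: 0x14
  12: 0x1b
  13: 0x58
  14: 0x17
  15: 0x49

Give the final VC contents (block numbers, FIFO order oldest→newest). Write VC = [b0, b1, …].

VC = [9, 22, 6]

0: 0x25 (blk 9, set 1) → MISS  vc=[]
1: 0x24 (blk 9, set 1) → L1-HIT  vc=[]
2: 0x4b (blk 18, set 2) → MISS  vc=[]
3: 0x4a (blk 18, set 2) → L1-HIT  vc=[]
4: 0x15 (blk 5, set 1) → MISS  vc=[9]
5: 0x25 (blk 9, set 1) → VC-HIT  vc=[5]
6: 0x19 (blk 6, set 2) → MISS  vc=[5, 18]
7: 0x49 (blk 18, set 2) → VC-HIT  vc=[5, 6]
8: 0x4a (blk 18, set 2) → L1-HIT  vc=[5, 6]
9: 0x15 (blk 5, set 1) → VC-HIT  vc=[9, 6]
10: 0x4a (blk 18, set 2) → L1-HIT  vc=[9, 6]
11: 0x14 (blk 5, set 1) → L1-HIT  vc=[9, 6]
12: 0x1b (blk 6, set 2) → VC-HIT  vc=[9, 18]
13: 0x58 (blk 22, set 2) → MISS  vc=[9, 18, 6]
14: 0x17 (blk 5, set 1) → L1-HIT  vc=[9, 18, 6]
15: 0x49 (blk 18, set 2) → VC-HIT  vc=[9, 22, 6]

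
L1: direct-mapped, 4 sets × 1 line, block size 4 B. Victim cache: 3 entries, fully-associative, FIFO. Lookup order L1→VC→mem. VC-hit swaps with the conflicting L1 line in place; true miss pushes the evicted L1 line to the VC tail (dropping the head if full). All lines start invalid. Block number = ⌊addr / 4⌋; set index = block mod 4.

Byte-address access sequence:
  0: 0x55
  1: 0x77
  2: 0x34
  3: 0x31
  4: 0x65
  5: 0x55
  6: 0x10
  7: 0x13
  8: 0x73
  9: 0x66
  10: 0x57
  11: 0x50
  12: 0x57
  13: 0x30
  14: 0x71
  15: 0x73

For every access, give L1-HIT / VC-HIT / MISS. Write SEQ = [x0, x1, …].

SEQ = [MISS, MISS, MISS, MISS, MISS, VC-HIT, MISS, L1-HIT, MISS, MISS, VC-HIT, MISS, L1-HIT, MISS, VC-HIT, L1-HIT]

0: 0x55 (blk 21, set 1) → MISS  vc=[]
1: 0x77 (blk 29, set 1) → MISS  vc=[21]
2: 0x34 (blk 13, set 1) → MISS  vc=[21, 29]
3: 0x31 (blk 12, set 0) → MISS  vc=[21, 29]
4: 0x65 (blk 25, set 1) → MISS  vc=[21, 29, 13]
5: 0x55 (blk 21, set 1) → VC-HIT  vc=[25, 29, 13]
6: 0x10 (blk 4, set 0) → MISS  vc=[29, 13, 12]
7: 0x13 (blk 4, set 0) → L1-HIT  vc=[29, 13, 12]
8: 0x73 (blk 28, set 0) → MISS  vc=[13, 12, 4]
9: 0x66 (blk 25, set 1) → MISS  vc=[12, 4, 21]
10: 0x57 (blk 21, set 1) → VC-HIT  vc=[12, 4, 25]
11: 0x50 (blk 20, set 0) → MISS  vc=[4, 25, 28]
12: 0x57 (blk 21, set 1) → L1-HIT  vc=[4, 25, 28]
13: 0x30 (blk 12, set 0) → MISS  vc=[25, 28, 20]
14: 0x71 (blk 28, set 0) → VC-HIT  vc=[25, 12, 20]
15: 0x73 (blk 28, set 0) → L1-HIT  vc=[25, 12, 20]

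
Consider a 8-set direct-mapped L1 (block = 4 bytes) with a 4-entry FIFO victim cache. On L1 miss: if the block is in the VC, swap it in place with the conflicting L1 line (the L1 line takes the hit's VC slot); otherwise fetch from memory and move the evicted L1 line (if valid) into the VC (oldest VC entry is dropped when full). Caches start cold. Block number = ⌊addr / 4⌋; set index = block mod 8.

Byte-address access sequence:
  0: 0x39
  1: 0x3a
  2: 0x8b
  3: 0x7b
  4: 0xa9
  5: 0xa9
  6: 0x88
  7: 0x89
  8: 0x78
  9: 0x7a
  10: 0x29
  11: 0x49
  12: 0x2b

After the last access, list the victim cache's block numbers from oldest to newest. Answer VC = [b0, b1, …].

  [0] addr=0x39 blk=14 s=6: MISS | VC []
  [1] addr=0x3a blk=14 s=6: L1-HIT | VC []
  [2] addr=0x8b blk=34 s=2: MISS | VC []
  [3] addr=0x7b blk=30 s=6: MISS | VC [14]
  [4] addr=0xa9 blk=42 s=2: MISS | VC [14, 34]
  [5] addr=0xa9 blk=42 s=2: L1-HIT | VC [14, 34]
  [6] addr=0x88 blk=34 s=2: VC-HIT | VC [14, 42]
  [7] addr=0x89 blk=34 s=2: L1-HIT | VC [14, 42]
  [8] addr=0x78 blk=30 s=6: L1-HIT | VC [14, 42]
  [9] addr=0x7a blk=30 s=6: L1-HIT | VC [14, 42]
  [10] addr=0x29 blk=10 s=2: MISS | VC [14, 42, 34]
  [11] addr=0x49 blk=18 s=2: MISS | VC [14, 42, 34, 10]
  [12] addr=0x2b blk=10 s=2: VC-HIT | VC [14, 42, 34, 18]

VC = [14, 42, 34, 18]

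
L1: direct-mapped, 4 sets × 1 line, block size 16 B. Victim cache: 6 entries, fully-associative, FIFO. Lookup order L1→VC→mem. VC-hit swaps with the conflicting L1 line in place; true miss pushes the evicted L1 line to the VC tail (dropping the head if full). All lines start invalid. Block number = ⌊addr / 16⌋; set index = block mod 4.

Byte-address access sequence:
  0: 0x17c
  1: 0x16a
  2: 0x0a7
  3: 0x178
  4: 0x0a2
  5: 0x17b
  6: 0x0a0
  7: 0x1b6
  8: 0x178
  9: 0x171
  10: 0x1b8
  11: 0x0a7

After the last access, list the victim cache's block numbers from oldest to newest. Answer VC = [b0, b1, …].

0: 0x17c (blk 23, set 3) → MISS  vc=[]
1: 0x16a (blk 22, set 2) → MISS  vc=[]
2: 0xa7 (blk 10, set 2) → MISS  vc=[22]
3: 0x178 (blk 23, set 3) → L1-HIT  vc=[22]
4: 0xa2 (blk 10, set 2) → L1-HIT  vc=[22]
5: 0x17b (blk 23, set 3) → L1-HIT  vc=[22]
6: 0xa0 (blk 10, set 2) → L1-HIT  vc=[22]
7: 0x1b6 (blk 27, set 3) → MISS  vc=[22, 23]
8: 0x178 (blk 23, set 3) → VC-HIT  vc=[22, 27]
9: 0x171 (blk 23, set 3) → L1-HIT  vc=[22, 27]
10: 0x1b8 (blk 27, set 3) → VC-HIT  vc=[22, 23]
11: 0xa7 (blk 10, set 2) → L1-HIT  vc=[22, 23]

VC = [22, 23]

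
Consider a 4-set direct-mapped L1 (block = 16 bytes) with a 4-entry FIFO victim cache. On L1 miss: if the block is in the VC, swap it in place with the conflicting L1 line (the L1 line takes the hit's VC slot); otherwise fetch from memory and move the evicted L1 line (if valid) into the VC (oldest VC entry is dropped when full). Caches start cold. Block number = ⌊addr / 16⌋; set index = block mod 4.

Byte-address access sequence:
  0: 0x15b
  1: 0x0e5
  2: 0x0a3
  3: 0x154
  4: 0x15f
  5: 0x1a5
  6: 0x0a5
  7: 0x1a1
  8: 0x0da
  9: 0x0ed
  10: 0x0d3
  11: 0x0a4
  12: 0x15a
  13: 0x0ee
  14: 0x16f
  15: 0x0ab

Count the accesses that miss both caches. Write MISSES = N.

MISSES = 6

#0 0x15b→b21/s1 MISS; vc=[]
#1 0xe5→b14/s2 MISS; vc=[]
#2 0xa3→b10/s2 MISS; vc=[14]
#3 0x154→b21/s1 L1-HIT; vc=[14]
#4 0x15f→b21/s1 L1-HIT; vc=[14]
#5 0x1a5→b26/s2 MISS; vc=[14,10]
#6 0xa5→b10/s2 VC-HIT; vc=[14,26]
#7 0x1a1→b26/s2 VC-HIT; vc=[14,10]
#8 0xda→b13/s1 MISS; vc=[14,10,21]
#9 0xed→b14/s2 VC-HIT; vc=[26,10,21]
#10 0xd3→b13/s1 L1-HIT; vc=[26,10,21]
#11 0xa4→b10/s2 VC-HIT; vc=[26,14,21]
#12 0x15a→b21/s1 VC-HIT; vc=[26,14,13]
#13 0xee→b14/s2 VC-HIT; vc=[26,10,13]
#14 0x16f→b22/s2 MISS; vc=[26,10,13,14]
#15 0xab→b10/s2 VC-HIT; vc=[26,22,13,14]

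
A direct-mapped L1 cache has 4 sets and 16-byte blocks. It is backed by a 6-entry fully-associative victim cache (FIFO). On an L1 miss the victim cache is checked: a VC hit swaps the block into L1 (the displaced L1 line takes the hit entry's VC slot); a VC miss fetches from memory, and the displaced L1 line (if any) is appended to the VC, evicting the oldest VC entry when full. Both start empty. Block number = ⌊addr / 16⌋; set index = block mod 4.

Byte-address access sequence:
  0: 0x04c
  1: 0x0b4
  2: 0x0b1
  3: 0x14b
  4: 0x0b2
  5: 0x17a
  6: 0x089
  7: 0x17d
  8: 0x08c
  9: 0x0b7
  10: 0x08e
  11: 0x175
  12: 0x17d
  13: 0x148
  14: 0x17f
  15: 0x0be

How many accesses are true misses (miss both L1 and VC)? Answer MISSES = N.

  [0] addr=0x4c blk=4 s=0: MISS | VC []
  [1] addr=0xb4 blk=11 s=3: MISS | VC []
  [2] addr=0xb1 blk=11 s=3: L1-HIT | VC []
  [3] addr=0x14b blk=20 s=0: MISS | VC [4]
  [4] addr=0xb2 blk=11 s=3: L1-HIT | VC [4]
  [5] addr=0x17a blk=23 s=3: MISS | VC [4, 11]
  [6] addr=0x89 blk=8 s=0: MISS | VC [4, 11, 20]
  [7] addr=0x17d blk=23 s=3: L1-HIT | VC [4, 11, 20]
  [8] addr=0x8c blk=8 s=0: L1-HIT | VC [4, 11, 20]
  [9] addr=0xb7 blk=11 s=3: VC-HIT | VC [4, 23, 20]
  [10] addr=0x8e blk=8 s=0: L1-HIT | VC [4, 23, 20]
  [11] addr=0x175 blk=23 s=3: VC-HIT | VC [4, 11, 20]
  [12] addr=0x17d blk=23 s=3: L1-HIT | VC [4, 11, 20]
  [13] addr=0x148 blk=20 s=0: VC-HIT | VC [4, 11, 8]
  [14] addr=0x17f blk=23 s=3: L1-HIT | VC [4, 11, 8]
  [15] addr=0xbe blk=11 s=3: VC-HIT | VC [4, 23, 8]

MISSES = 5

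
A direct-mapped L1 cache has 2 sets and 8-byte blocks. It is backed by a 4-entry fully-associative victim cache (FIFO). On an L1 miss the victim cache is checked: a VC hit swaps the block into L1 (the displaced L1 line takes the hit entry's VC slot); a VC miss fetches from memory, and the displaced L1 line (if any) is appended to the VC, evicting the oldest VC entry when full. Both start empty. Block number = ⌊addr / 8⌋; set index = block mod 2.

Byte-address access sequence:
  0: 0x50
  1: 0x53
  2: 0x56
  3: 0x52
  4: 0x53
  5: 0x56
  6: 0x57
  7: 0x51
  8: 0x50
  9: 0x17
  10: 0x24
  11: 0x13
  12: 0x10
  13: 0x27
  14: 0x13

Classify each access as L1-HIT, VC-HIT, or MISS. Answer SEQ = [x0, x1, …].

0: 0x50 (blk 10, set 0) → MISS  vc=[]
1: 0x53 (blk 10, set 0) → L1-HIT  vc=[]
2: 0x56 (blk 10, set 0) → L1-HIT  vc=[]
3: 0x52 (blk 10, set 0) → L1-HIT  vc=[]
4: 0x53 (blk 10, set 0) → L1-HIT  vc=[]
5: 0x56 (blk 10, set 0) → L1-HIT  vc=[]
6: 0x57 (blk 10, set 0) → L1-HIT  vc=[]
7: 0x51 (blk 10, set 0) → L1-HIT  vc=[]
8: 0x50 (blk 10, set 0) → L1-HIT  vc=[]
9: 0x17 (blk 2, set 0) → MISS  vc=[10]
10: 0x24 (blk 4, set 0) → MISS  vc=[10, 2]
11: 0x13 (blk 2, set 0) → VC-HIT  vc=[10, 4]
12: 0x10 (blk 2, set 0) → L1-HIT  vc=[10, 4]
13: 0x27 (blk 4, set 0) → VC-HIT  vc=[10, 2]
14: 0x13 (blk 2, set 0) → VC-HIT  vc=[10, 4]

SEQ = [MISS, L1-HIT, L1-HIT, L1-HIT, L1-HIT, L1-HIT, L1-HIT, L1-HIT, L1-HIT, MISS, MISS, VC-HIT, L1-HIT, VC-HIT, VC-HIT]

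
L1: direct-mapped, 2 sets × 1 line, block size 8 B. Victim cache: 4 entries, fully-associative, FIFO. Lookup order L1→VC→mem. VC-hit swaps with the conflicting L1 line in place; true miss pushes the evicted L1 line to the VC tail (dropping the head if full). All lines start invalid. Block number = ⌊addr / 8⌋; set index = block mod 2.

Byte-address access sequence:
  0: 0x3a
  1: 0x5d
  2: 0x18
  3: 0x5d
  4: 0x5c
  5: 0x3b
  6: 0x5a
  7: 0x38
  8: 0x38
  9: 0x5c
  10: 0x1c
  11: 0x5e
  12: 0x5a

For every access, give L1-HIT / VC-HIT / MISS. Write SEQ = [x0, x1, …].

SEQ = [MISS, MISS, MISS, VC-HIT, L1-HIT, VC-HIT, VC-HIT, VC-HIT, L1-HIT, VC-HIT, VC-HIT, VC-HIT, L1-HIT]

  [0] addr=0x3a blk=7 s=1: MISS | VC []
  [1] addr=0x5d blk=11 s=1: MISS | VC [7]
  [2] addr=0x18 blk=3 s=1: MISS | VC [7, 11]
  [3] addr=0x5d blk=11 s=1: VC-HIT | VC [7, 3]
  [4] addr=0x5c blk=11 s=1: L1-HIT | VC [7, 3]
  [5] addr=0x3b blk=7 s=1: VC-HIT | VC [11, 3]
  [6] addr=0x5a blk=11 s=1: VC-HIT | VC [7, 3]
  [7] addr=0x38 blk=7 s=1: VC-HIT | VC [11, 3]
  [8] addr=0x38 blk=7 s=1: L1-HIT | VC [11, 3]
  [9] addr=0x5c blk=11 s=1: VC-HIT | VC [7, 3]
  [10] addr=0x1c blk=3 s=1: VC-HIT | VC [7, 11]
  [11] addr=0x5e blk=11 s=1: VC-HIT | VC [7, 3]
  [12] addr=0x5a blk=11 s=1: L1-HIT | VC [7, 3]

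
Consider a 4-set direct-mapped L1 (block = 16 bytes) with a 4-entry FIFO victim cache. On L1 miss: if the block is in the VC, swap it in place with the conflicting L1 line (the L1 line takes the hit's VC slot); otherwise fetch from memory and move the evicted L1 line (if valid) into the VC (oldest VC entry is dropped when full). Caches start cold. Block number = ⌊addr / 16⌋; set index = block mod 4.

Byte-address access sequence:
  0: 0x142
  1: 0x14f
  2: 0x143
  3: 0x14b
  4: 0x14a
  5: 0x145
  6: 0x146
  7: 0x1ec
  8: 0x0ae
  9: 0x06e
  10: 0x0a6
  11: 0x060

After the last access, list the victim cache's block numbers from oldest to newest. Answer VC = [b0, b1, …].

  [0] addr=0x142 blk=20 s=0: MISS | VC []
  [1] addr=0x14f blk=20 s=0: L1-HIT | VC []
  [2] addr=0x143 blk=20 s=0: L1-HIT | VC []
  [3] addr=0x14b blk=20 s=0: L1-HIT | VC []
  [4] addr=0x14a blk=20 s=0: L1-HIT | VC []
  [5] addr=0x145 blk=20 s=0: L1-HIT | VC []
  [6] addr=0x146 blk=20 s=0: L1-HIT | VC []
  [7] addr=0x1ec blk=30 s=2: MISS | VC []
  [8] addr=0xae blk=10 s=2: MISS | VC [30]
  [9] addr=0x6e blk=6 s=2: MISS | VC [30, 10]
  [10] addr=0xa6 blk=10 s=2: VC-HIT | VC [30, 6]
  [11] addr=0x60 blk=6 s=2: VC-HIT | VC [30, 10]

VC = [30, 10]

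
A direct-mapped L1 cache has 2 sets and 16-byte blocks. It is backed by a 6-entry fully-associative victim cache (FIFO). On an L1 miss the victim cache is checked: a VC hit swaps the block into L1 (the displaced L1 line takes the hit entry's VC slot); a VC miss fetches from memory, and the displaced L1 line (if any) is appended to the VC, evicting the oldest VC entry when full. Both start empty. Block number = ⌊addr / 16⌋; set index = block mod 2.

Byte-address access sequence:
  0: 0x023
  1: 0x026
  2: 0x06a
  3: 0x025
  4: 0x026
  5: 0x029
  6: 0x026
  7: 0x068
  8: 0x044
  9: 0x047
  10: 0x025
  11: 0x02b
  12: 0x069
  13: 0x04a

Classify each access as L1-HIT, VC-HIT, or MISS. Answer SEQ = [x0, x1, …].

SEQ = [MISS, L1-HIT, MISS, VC-HIT, L1-HIT, L1-HIT, L1-HIT, VC-HIT, MISS, L1-HIT, VC-HIT, L1-HIT, VC-HIT, VC-HIT]

#0 0x23→b2/s0 MISS; vc=[]
#1 0x26→b2/s0 L1-HIT; vc=[]
#2 0x6a→b6/s0 MISS; vc=[2]
#3 0x25→b2/s0 VC-HIT; vc=[6]
#4 0x26→b2/s0 L1-HIT; vc=[6]
#5 0x29→b2/s0 L1-HIT; vc=[6]
#6 0x26→b2/s0 L1-HIT; vc=[6]
#7 0x68→b6/s0 VC-HIT; vc=[2]
#8 0x44→b4/s0 MISS; vc=[2,6]
#9 0x47→b4/s0 L1-HIT; vc=[2,6]
#10 0x25→b2/s0 VC-HIT; vc=[4,6]
#11 0x2b→b2/s0 L1-HIT; vc=[4,6]
#12 0x69→b6/s0 VC-HIT; vc=[4,2]
#13 0x4a→b4/s0 VC-HIT; vc=[6,2]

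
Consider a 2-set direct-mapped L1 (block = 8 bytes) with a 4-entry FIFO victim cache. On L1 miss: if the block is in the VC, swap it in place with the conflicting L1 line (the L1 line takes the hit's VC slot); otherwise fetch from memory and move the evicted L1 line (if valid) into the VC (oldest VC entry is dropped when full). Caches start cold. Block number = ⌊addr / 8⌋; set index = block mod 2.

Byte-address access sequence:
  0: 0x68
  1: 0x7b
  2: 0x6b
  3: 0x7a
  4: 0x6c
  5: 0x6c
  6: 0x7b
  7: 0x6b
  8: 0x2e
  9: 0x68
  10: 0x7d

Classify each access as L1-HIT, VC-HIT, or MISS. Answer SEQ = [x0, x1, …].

0: 0x68 (blk 13, set 1) → MISS  vc=[]
1: 0x7b (blk 15, set 1) → MISS  vc=[13]
2: 0x6b (blk 13, set 1) → VC-HIT  vc=[15]
3: 0x7a (blk 15, set 1) → VC-HIT  vc=[13]
4: 0x6c (blk 13, set 1) → VC-HIT  vc=[15]
5: 0x6c (blk 13, set 1) → L1-HIT  vc=[15]
6: 0x7b (blk 15, set 1) → VC-HIT  vc=[13]
7: 0x6b (blk 13, set 1) → VC-HIT  vc=[15]
8: 0x2e (blk 5, set 1) → MISS  vc=[15, 13]
9: 0x68 (blk 13, set 1) → VC-HIT  vc=[15, 5]
10: 0x7d (blk 15, set 1) → VC-HIT  vc=[13, 5]

SEQ = [MISS, MISS, VC-HIT, VC-HIT, VC-HIT, L1-HIT, VC-HIT, VC-HIT, MISS, VC-HIT, VC-HIT]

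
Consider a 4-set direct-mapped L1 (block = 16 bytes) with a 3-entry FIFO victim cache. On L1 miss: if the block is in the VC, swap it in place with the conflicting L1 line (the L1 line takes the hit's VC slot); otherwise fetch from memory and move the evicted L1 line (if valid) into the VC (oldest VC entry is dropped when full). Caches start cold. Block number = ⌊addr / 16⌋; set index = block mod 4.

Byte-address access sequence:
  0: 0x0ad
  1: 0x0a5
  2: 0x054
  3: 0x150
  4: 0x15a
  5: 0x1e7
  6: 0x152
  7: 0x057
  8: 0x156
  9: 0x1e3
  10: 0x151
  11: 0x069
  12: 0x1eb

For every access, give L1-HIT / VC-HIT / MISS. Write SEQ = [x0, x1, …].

  [0] addr=0xad blk=10 s=2: MISS | VC []
  [1] addr=0xa5 blk=10 s=2: L1-HIT | VC []
  [2] addr=0x54 blk=5 s=1: MISS | VC []
  [3] addr=0x150 blk=21 s=1: MISS | VC [5]
  [4] addr=0x15a blk=21 s=1: L1-HIT | VC [5]
  [5] addr=0x1e7 blk=30 s=2: MISS | VC [5, 10]
  [6] addr=0x152 blk=21 s=1: L1-HIT | VC [5, 10]
  [7] addr=0x57 blk=5 s=1: VC-HIT | VC [21, 10]
  [8] addr=0x156 blk=21 s=1: VC-HIT | VC [5, 10]
  [9] addr=0x1e3 blk=30 s=2: L1-HIT | VC [5, 10]
  [10] addr=0x151 blk=21 s=1: L1-HIT | VC [5, 10]
  [11] addr=0x69 blk=6 s=2: MISS | VC [5, 10, 30]
  [12] addr=0x1eb blk=30 s=2: VC-HIT | VC [5, 10, 6]

SEQ = [MISS, L1-HIT, MISS, MISS, L1-HIT, MISS, L1-HIT, VC-HIT, VC-HIT, L1-HIT, L1-HIT, MISS, VC-HIT]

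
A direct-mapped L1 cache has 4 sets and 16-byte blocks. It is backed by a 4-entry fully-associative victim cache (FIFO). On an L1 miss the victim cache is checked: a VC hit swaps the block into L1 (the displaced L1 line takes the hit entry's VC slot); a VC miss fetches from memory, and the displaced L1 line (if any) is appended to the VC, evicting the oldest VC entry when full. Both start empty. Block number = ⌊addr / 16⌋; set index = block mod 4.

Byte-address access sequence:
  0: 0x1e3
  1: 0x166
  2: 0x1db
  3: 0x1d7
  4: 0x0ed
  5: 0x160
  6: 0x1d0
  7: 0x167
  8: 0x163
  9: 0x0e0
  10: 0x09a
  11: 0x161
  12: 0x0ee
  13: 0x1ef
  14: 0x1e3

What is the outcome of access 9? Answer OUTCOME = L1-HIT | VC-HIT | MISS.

OUTCOME = VC-HIT

  [0] addr=0x1e3 blk=30 s=2: MISS | VC []
  [1] addr=0x166 blk=22 s=2: MISS | VC [30]
  [2] addr=0x1db blk=29 s=1: MISS | VC [30]
  [3] addr=0x1d7 blk=29 s=1: L1-HIT | VC [30]
  [4] addr=0xed blk=14 s=2: MISS | VC [30, 22]
  [5] addr=0x160 blk=22 s=2: VC-HIT | VC [30, 14]
  [6] addr=0x1d0 blk=29 s=1: L1-HIT | VC [30, 14]
  [7] addr=0x167 blk=22 s=2: L1-HIT | VC [30, 14]
  [8] addr=0x163 blk=22 s=2: L1-HIT | VC [30, 14]
  [9] addr=0xe0 blk=14 s=2: VC-HIT | VC [30, 22]
  [10] addr=0x9a blk=9 s=1: MISS | VC [30, 22, 29]
  [11] addr=0x161 blk=22 s=2: VC-HIT | VC [30, 14, 29]
  [12] addr=0xee blk=14 s=2: VC-HIT | VC [30, 22, 29]
  [13] addr=0x1ef blk=30 s=2: VC-HIT | VC [14, 22, 29]
  [14] addr=0x1e3 blk=30 s=2: L1-HIT | VC [14, 22, 29]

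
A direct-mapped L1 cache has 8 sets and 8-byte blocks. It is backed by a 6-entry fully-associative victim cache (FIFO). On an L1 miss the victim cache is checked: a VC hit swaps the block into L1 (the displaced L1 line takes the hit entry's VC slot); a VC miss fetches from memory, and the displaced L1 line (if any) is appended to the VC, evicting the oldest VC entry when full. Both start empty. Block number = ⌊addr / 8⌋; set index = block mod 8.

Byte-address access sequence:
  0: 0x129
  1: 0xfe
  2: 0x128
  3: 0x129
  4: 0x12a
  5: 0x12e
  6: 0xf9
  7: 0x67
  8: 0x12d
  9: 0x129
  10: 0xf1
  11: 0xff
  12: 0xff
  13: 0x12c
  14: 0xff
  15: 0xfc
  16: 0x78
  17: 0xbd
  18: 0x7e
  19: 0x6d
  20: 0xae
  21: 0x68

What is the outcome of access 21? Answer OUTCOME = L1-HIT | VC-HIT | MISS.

OUTCOME = VC-HIT

0: 0x129 (blk 37, set 5) → MISS  vc=[]
1: 0xfe (blk 31, set 7) → MISS  vc=[]
2: 0x128 (blk 37, set 5) → L1-HIT  vc=[]
3: 0x129 (blk 37, set 5) → L1-HIT  vc=[]
4: 0x12a (blk 37, set 5) → L1-HIT  vc=[]
5: 0x12e (blk 37, set 5) → L1-HIT  vc=[]
6: 0xf9 (blk 31, set 7) → L1-HIT  vc=[]
7: 0x67 (blk 12, set 4) → MISS  vc=[]
8: 0x12d (blk 37, set 5) → L1-HIT  vc=[]
9: 0x129 (blk 37, set 5) → L1-HIT  vc=[]
10: 0xf1 (blk 30, set 6) → MISS  vc=[]
11: 0xff (blk 31, set 7) → L1-HIT  vc=[]
12: 0xff (blk 31, set 7) → L1-HIT  vc=[]
13: 0x12c (blk 37, set 5) → L1-HIT  vc=[]
14: 0xff (blk 31, set 7) → L1-HIT  vc=[]
15: 0xfc (blk 31, set 7) → L1-HIT  vc=[]
16: 0x78 (blk 15, set 7) → MISS  vc=[31]
17: 0xbd (blk 23, set 7) → MISS  vc=[31, 15]
18: 0x7e (blk 15, set 7) → VC-HIT  vc=[31, 23]
19: 0x6d (blk 13, set 5) → MISS  vc=[31, 23, 37]
20: 0xae (blk 21, set 5) → MISS  vc=[31, 23, 37, 13]
21: 0x68 (blk 13, set 5) → VC-HIT  vc=[31, 23, 37, 21]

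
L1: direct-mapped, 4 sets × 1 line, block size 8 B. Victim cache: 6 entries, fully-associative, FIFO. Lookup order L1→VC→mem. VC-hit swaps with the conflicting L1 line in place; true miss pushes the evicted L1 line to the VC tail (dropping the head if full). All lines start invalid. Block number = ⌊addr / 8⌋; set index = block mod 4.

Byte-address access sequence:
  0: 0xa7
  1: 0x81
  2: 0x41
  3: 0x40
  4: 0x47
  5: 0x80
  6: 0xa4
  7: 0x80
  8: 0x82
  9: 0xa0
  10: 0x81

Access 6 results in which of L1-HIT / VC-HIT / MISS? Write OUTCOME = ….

OUTCOME = VC-HIT

#0 0xa7→b20/s0 MISS; vc=[]
#1 0x81→b16/s0 MISS; vc=[20]
#2 0x41→b8/s0 MISS; vc=[20,16]
#3 0x40→b8/s0 L1-HIT; vc=[20,16]
#4 0x47→b8/s0 L1-HIT; vc=[20,16]
#5 0x80→b16/s0 VC-HIT; vc=[20,8]
#6 0xa4→b20/s0 VC-HIT; vc=[16,8]
#7 0x80→b16/s0 VC-HIT; vc=[20,8]
#8 0x82→b16/s0 L1-HIT; vc=[20,8]
#9 0xa0→b20/s0 VC-HIT; vc=[16,8]
#10 0x81→b16/s0 VC-HIT; vc=[20,8]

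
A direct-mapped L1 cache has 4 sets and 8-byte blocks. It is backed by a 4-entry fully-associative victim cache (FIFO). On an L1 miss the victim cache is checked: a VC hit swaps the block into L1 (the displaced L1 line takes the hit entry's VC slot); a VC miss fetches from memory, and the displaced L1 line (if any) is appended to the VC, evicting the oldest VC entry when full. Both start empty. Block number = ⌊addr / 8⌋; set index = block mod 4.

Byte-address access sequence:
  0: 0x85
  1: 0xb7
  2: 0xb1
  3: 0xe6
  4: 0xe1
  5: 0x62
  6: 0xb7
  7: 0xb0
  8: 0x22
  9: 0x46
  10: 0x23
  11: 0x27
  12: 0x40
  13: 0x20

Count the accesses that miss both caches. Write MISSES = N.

MISSES = 6

0: 0x85 (blk 16, set 0) → MISS  vc=[]
1: 0xb7 (blk 22, set 2) → MISS  vc=[]
2: 0xb1 (blk 22, set 2) → L1-HIT  vc=[]
3: 0xe6 (blk 28, set 0) → MISS  vc=[16]
4: 0xe1 (blk 28, set 0) → L1-HIT  vc=[16]
5: 0x62 (blk 12, set 0) → MISS  vc=[16, 28]
6: 0xb7 (blk 22, set 2) → L1-HIT  vc=[16, 28]
7: 0xb0 (blk 22, set 2) → L1-HIT  vc=[16, 28]
8: 0x22 (blk 4, set 0) → MISS  vc=[16, 28, 12]
9: 0x46 (blk 8, set 0) → MISS  vc=[16, 28, 12, 4]
10: 0x23 (blk 4, set 0) → VC-HIT  vc=[16, 28, 12, 8]
11: 0x27 (blk 4, set 0) → L1-HIT  vc=[16, 28, 12, 8]
12: 0x40 (blk 8, set 0) → VC-HIT  vc=[16, 28, 12, 4]
13: 0x20 (blk 4, set 0) → VC-HIT  vc=[16, 28, 12, 8]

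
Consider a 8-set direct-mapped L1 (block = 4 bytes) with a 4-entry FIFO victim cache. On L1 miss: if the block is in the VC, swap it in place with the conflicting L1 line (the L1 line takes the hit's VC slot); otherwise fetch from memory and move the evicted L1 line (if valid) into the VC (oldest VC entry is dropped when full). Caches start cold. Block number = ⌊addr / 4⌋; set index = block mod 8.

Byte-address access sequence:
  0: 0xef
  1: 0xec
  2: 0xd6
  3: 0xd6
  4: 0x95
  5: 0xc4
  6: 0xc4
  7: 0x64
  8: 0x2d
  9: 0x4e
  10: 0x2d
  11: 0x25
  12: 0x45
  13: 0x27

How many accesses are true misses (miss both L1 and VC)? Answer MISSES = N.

#0 0xef→b59/s3 MISS; vc=[]
#1 0xec→b59/s3 L1-HIT; vc=[]
#2 0xd6→b53/s5 MISS; vc=[]
#3 0xd6→b53/s5 L1-HIT; vc=[]
#4 0x95→b37/s5 MISS; vc=[53]
#5 0xc4→b49/s1 MISS; vc=[53]
#6 0xc4→b49/s1 L1-HIT; vc=[53]
#7 0x64→b25/s1 MISS; vc=[53,49]
#8 0x2d→b11/s3 MISS; vc=[53,49,59]
#9 0x4e→b19/s3 MISS; vc=[53,49,59,11]
#10 0x2d→b11/s3 VC-HIT; vc=[53,49,59,19]
#11 0x25→b9/s1 MISS; vc=[49,59,19,25]
#12 0x45→b17/s1 MISS; vc=[59,19,25,9]
#13 0x27→b9/s1 VC-HIT; vc=[59,19,25,17]

MISSES = 9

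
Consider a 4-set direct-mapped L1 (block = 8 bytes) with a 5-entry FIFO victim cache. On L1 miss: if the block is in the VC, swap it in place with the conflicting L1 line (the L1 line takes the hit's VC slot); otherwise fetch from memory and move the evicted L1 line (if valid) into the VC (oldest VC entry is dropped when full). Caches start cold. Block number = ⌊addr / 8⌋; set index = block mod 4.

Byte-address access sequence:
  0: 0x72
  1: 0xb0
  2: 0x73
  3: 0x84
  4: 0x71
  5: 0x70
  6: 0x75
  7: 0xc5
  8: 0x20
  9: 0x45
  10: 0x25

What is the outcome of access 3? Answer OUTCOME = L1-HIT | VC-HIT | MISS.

  [0] addr=0x72 blk=14 s=2: MISS | VC []
  [1] addr=0xb0 blk=22 s=2: MISS | VC [14]
  [2] addr=0x73 blk=14 s=2: VC-HIT | VC [22]
  [3] addr=0x84 blk=16 s=0: MISS | VC [22]
  [4] addr=0x71 blk=14 s=2: L1-HIT | VC [22]
  [5] addr=0x70 blk=14 s=2: L1-HIT | VC [22]
  [6] addr=0x75 blk=14 s=2: L1-HIT | VC [22]
  [7] addr=0xc5 blk=24 s=0: MISS | VC [22, 16]
  [8] addr=0x20 blk=4 s=0: MISS | VC [22, 16, 24]
  [9] addr=0x45 blk=8 s=0: MISS | VC [22, 16, 24, 4]
  [10] addr=0x25 blk=4 s=0: VC-HIT | VC [22, 16, 24, 8]

OUTCOME = MISS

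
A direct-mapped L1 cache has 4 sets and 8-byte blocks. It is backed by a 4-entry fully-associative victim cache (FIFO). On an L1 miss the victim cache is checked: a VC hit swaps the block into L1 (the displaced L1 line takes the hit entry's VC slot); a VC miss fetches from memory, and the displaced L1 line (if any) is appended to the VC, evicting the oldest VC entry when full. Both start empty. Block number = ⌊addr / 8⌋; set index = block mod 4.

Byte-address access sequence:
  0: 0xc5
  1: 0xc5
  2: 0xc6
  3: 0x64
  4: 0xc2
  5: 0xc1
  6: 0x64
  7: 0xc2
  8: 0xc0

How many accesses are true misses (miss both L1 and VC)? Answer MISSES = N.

MISSES = 2

#0 0xc5→b24/s0 MISS; vc=[]
#1 0xc5→b24/s0 L1-HIT; vc=[]
#2 0xc6→b24/s0 L1-HIT; vc=[]
#3 0x64→b12/s0 MISS; vc=[24]
#4 0xc2→b24/s0 VC-HIT; vc=[12]
#5 0xc1→b24/s0 L1-HIT; vc=[12]
#6 0x64→b12/s0 VC-HIT; vc=[24]
#7 0xc2→b24/s0 VC-HIT; vc=[12]
#8 0xc0→b24/s0 L1-HIT; vc=[12]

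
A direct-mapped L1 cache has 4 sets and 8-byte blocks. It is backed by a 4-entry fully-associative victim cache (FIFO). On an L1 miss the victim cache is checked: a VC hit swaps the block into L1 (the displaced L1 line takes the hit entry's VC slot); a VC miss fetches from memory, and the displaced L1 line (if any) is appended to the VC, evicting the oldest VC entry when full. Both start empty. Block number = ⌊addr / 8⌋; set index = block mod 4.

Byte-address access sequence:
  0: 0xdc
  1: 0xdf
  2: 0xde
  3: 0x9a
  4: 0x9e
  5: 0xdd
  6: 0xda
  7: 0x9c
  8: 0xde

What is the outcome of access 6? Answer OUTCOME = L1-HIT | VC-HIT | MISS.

#0 0xdc→b27/s3 MISS; vc=[]
#1 0xdf→b27/s3 L1-HIT; vc=[]
#2 0xde→b27/s3 L1-HIT; vc=[]
#3 0x9a→b19/s3 MISS; vc=[27]
#4 0x9e→b19/s3 L1-HIT; vc=[27]
#5 0xdd→b27/s3 VC-HIT; vc=[19]
#6 0xda→b27/s3 L1-HIT; vc=[19]
#7 0x9c→b19/s3 VC-HIT; vc=[27]
#8 0xde→b27/s3 VC-HIT; vc=[19]

OUTCOME = L1-HIT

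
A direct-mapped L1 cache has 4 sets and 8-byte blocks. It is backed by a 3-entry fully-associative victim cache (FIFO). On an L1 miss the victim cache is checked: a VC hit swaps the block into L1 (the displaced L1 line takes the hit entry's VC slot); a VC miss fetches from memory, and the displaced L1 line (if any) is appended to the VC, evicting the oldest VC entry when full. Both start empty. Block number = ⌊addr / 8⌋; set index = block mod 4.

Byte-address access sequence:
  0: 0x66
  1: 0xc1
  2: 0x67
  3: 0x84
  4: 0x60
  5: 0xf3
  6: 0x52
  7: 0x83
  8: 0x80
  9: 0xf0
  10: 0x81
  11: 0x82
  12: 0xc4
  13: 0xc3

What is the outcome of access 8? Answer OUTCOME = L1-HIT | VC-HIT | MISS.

OUTCOME = L1-HIT

#0 0x66→b12/s0 MISS; vc=[]
#1 0xc1→b24/s0 MISS; vc=[12]
#2 0x67→b12/s0 VC-HIT; vc=[24]
#3 0x84→b16/s0 MISS; vc=[24,12]
#4 0x60→b12/s0 VC-HIT; vc=[24,16]
#5 0xf3→b30/s2 MISS; vc=[24,16]
#6 0x52→b10/s2 MISS; vc=[24,16,30]
#7 0x83→b16/s0 VC-HIT; vc=[24,12,30]
#8 0x80→b16/s0 L1-HIT; vc=[24,12,30]
#9 0xf0→b30/s2 VC-HIT; vc=[24,12,10]
#10 0x81→b16/s0 L1-HIT; vc=[24,12,10]
#11 0x82→b16/s0 L1-HIT; vc=[24,12,10]
#12 0xc4→b24/s0 VC-HIT; vc=[16,12,10]
#13 0xc3→b24/s0 L1-HIT; vc=[16,12,10]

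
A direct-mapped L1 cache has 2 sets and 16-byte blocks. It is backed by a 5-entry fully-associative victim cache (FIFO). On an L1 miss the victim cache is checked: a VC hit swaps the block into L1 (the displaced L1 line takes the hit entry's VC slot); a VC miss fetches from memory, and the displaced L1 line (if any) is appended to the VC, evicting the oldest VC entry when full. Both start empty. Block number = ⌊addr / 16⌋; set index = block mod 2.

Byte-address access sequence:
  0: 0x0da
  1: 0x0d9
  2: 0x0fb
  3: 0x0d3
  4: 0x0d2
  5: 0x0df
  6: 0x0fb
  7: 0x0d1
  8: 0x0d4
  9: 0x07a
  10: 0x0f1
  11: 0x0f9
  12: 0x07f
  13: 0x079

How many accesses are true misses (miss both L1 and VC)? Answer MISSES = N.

0: 0xda (blk 13, set 1) → MISS  vc=[]
1: 0xd9 (blk 13, set 1) → L1-HIT  vc=[]
2: 0xfb (blk 15, set 1) → MISS  vc=[13]
3: 0xd3 (blk 13, set 1) → VC-HIT  vc=[15]
4: 0xd2 (blk 13, set 1) → L1-HIT  vc=[15]
5: 0xdf (blk 13, set 1) → L1-HIT  vc=[15]
6: 0xfb (blk 15, set 1) → VC-HIT  vc=[13]
7: 0xd1 (blk 13, set 1) → VC-HIT  vc=[15]
8: 0xd4 (blk 13, set 1) → L1-HIT  vc=[15]
9: 0x7a (blk 7, set 1) → MISS  vc=[15, 13]
10: 0xf1 (blk 15, set 1) → VC-HIT  vc=[7, 13]
11: 0xf9 (blk 15, set 1) → L1-HIT  vc=[7, 13]
12: 0x7f (blk 7, set 1) → VC-HIT  vc=[15, 13]
13: 0x79 (blk 7, set 1) → L1-HIT  vc=[15, 13]

MISSES = 3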